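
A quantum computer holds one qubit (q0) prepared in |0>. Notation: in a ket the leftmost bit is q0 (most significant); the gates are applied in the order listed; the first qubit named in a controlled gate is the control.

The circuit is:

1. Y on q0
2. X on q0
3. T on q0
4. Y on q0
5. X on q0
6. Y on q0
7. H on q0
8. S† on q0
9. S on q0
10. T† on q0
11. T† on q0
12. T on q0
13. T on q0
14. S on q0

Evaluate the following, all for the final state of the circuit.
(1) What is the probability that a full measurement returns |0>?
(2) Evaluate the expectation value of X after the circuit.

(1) A full measurement returns |0> with probability 1/2.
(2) In the final state, X has expectation 0.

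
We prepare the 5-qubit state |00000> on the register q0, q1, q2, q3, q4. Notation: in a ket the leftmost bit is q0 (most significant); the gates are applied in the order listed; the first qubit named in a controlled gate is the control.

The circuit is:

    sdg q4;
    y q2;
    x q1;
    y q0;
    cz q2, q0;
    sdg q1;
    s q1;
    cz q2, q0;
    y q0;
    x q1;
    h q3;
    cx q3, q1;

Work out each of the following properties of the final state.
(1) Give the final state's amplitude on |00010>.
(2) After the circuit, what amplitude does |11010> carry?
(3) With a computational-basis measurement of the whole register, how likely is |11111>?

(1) |00010> carries amplitude 0 in the final state.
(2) The amplitude on |11010> is 0.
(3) The probability of measuring |11111> is 0.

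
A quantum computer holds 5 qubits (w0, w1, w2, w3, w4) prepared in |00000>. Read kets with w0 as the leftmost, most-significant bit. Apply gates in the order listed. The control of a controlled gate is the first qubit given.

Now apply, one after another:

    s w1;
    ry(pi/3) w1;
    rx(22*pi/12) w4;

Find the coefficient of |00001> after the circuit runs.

The final state's coefficient on |00001> equals I*(-3*sqrt(2) + sqrt(6))/8.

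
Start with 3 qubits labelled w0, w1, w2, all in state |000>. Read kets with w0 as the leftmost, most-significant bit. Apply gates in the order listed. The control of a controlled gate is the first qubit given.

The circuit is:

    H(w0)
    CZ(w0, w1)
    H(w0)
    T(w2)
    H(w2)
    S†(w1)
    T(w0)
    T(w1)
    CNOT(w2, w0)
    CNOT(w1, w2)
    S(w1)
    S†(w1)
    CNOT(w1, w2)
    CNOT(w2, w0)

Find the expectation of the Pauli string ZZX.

The observable ZZX averages to 1.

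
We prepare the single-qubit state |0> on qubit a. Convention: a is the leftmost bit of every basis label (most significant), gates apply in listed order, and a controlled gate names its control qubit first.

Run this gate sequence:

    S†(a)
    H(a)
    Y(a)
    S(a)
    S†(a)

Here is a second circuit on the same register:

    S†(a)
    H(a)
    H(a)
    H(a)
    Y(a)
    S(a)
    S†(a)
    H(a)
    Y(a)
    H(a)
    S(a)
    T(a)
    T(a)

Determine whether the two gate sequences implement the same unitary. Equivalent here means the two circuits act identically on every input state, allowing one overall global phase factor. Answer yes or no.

No — the two circuits implement different unitaries, even allowing a global phase.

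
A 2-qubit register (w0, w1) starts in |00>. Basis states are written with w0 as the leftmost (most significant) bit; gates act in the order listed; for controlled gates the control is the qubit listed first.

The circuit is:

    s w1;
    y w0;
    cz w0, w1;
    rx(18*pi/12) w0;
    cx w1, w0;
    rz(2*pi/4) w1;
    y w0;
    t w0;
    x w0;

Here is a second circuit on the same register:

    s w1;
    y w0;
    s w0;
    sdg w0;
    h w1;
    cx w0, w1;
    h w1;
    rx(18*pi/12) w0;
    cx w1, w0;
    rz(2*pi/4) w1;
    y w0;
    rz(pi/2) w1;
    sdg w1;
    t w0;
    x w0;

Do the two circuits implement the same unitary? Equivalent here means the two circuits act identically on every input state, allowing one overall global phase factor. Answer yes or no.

Yes, they are equivalent — the unitaries differ by at most a global phase.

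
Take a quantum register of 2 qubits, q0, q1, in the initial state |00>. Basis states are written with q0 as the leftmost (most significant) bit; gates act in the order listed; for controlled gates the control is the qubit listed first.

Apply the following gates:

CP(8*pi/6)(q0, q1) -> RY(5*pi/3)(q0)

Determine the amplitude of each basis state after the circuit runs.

After the circuit, the state carries amplitude -sqrt(3)/2 on |00>, 0 on |01>, 1/2 on |10>, 0 on |11>.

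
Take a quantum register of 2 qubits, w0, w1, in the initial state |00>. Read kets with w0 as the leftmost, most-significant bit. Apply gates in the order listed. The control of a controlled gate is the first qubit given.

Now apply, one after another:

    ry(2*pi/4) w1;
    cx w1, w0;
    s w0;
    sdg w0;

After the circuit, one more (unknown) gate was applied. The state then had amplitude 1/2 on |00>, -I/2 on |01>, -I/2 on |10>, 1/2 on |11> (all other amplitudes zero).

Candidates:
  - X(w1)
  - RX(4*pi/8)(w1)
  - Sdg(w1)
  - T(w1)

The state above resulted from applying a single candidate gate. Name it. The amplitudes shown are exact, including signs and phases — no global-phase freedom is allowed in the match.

The unique candidate consistent with the amplitudes is RX(4*pi/8)(w1).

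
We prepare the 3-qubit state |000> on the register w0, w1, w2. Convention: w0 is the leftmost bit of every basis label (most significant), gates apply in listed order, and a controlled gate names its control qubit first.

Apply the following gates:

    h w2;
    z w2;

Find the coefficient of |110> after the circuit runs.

The final state's coefficient on |110> equals 0.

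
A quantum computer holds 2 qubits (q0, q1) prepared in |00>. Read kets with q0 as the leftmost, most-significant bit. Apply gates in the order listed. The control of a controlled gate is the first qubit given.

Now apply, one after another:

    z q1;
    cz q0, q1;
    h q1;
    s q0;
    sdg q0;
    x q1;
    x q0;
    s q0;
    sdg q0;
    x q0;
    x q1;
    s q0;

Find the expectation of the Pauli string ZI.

The observable ZI averages to 1.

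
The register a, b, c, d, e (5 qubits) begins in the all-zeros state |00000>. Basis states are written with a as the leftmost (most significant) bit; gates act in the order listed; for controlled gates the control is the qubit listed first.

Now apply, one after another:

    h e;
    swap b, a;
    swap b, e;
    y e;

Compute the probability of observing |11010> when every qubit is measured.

Outcome |11010> occurs with probability 0.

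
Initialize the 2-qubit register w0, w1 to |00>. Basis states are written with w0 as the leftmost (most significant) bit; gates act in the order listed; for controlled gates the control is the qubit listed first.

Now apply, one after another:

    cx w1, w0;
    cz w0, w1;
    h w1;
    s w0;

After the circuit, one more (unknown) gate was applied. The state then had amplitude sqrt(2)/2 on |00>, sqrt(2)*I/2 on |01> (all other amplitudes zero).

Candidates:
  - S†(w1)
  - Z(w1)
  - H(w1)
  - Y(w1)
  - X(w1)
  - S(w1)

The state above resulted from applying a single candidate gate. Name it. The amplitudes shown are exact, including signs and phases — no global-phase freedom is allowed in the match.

It was S(w1) that produced the state shown.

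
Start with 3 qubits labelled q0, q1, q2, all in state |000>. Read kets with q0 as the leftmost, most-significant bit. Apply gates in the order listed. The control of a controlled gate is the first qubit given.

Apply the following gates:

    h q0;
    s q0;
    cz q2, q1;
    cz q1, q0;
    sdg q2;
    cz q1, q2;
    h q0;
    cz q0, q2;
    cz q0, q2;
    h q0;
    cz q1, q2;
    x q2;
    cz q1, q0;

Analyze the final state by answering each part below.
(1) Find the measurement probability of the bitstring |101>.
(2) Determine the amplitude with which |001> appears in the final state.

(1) A full measurement returns |101> with probability 1/2. Key observation: gates 7-10 undo each other exactly, leaving only the rest of the circuit to track.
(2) The amplitude on |001> is sqrt(2)/2.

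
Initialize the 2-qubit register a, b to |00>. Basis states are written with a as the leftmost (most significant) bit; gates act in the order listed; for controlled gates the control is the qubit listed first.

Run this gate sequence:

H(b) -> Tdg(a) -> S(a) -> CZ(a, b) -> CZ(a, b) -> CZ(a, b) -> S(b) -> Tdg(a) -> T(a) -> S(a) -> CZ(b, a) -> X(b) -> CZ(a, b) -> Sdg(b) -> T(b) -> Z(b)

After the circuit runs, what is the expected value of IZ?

The expectation value of IZ is 0. Key observation: gates 5-6 undo each other exactly, leaving only the rest of the circuit to track.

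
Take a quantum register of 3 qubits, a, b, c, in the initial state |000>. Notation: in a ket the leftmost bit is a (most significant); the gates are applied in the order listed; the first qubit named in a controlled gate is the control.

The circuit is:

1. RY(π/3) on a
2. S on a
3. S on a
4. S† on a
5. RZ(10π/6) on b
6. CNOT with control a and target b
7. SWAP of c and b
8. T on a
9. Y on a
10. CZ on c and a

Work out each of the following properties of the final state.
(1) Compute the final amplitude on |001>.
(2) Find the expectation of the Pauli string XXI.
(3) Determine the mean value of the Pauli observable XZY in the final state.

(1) |001> carries amplitude -exp(5*I*pi/12)/2 in the final state.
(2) The expectation value of XXI is 0.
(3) The observable XZY averages to -sqrt(6)/4.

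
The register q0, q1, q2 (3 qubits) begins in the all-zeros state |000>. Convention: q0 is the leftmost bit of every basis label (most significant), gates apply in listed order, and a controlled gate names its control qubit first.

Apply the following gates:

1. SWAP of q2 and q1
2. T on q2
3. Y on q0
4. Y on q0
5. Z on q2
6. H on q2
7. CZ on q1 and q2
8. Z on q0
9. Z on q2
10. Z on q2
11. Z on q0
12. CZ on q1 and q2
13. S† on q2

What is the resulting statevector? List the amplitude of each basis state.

The resulting statevector has amplitude sqrt(2)/2 on |000>, -sqrt(2)*I/2 on |001>, and 0 on every other basis state.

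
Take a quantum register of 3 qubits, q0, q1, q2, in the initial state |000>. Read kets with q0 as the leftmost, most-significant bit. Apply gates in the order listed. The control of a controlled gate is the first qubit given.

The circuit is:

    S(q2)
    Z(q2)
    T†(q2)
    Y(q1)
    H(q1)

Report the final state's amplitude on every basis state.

The resulting statevector has amplitude sqrt(2)*I/2 on |000>, -sqrt(2)*I/2 on |010>, and 0 on every other basis state.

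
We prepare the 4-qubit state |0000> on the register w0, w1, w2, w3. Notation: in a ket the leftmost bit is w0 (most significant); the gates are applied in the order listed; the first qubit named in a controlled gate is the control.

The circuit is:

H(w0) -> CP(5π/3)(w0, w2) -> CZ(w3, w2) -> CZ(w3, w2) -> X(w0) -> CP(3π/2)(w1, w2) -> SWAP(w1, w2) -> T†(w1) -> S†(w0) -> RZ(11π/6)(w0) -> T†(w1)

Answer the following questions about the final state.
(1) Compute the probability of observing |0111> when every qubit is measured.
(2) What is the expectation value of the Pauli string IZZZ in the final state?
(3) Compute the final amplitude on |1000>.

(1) Outcome |0111> occurs with probability 0. Key observation: the block from step 3 through step 4 cancels to the identity and can be dropped.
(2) In the final state, IZZZ has expectation 1.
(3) The final state's coefficient on |1000> equals sqrt(2)*exp(5*I*pi/12)/2.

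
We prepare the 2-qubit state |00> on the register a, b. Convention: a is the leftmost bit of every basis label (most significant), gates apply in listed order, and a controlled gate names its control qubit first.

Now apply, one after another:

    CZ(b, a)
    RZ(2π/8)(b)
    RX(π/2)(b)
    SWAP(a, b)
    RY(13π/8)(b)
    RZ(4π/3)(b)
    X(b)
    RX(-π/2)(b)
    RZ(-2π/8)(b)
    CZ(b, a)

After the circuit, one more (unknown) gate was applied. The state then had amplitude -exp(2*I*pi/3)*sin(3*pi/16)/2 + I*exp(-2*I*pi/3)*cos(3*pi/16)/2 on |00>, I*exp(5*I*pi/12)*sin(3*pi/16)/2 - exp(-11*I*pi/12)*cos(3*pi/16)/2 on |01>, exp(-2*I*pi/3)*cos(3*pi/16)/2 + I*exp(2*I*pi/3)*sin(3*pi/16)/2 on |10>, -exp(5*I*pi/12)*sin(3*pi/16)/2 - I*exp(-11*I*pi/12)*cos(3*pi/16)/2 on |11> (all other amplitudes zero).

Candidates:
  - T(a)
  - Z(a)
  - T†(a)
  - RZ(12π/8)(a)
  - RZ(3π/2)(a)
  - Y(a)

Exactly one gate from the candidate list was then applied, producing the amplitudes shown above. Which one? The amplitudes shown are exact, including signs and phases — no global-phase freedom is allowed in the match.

It was Y(a) that produced the state shown.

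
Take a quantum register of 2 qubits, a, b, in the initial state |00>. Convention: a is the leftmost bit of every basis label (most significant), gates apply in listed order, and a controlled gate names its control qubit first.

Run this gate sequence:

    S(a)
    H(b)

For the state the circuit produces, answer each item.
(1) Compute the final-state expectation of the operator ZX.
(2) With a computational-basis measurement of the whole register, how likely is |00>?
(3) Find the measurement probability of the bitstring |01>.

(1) In the final state, ZX has expectation 1.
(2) Outcome |00> occurs with probability 1/2.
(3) The probability of measuring |01> is 1/2.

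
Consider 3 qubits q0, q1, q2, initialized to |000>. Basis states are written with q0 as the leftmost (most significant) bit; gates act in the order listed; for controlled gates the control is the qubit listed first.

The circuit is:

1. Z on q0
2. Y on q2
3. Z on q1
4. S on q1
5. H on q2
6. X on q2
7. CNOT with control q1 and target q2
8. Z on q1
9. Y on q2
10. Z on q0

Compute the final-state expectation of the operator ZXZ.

The observable ZXZ averages to 0.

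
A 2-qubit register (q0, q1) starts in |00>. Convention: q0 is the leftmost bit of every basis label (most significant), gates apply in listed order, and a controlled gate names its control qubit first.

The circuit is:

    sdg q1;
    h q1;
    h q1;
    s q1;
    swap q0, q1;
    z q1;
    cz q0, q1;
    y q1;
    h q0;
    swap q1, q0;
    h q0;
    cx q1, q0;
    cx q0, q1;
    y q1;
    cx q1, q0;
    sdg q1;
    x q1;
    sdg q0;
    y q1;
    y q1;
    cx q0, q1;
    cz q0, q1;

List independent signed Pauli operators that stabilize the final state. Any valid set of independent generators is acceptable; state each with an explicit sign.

The stabilizer group can be generated by +XI, +IY, among other valid generating sets.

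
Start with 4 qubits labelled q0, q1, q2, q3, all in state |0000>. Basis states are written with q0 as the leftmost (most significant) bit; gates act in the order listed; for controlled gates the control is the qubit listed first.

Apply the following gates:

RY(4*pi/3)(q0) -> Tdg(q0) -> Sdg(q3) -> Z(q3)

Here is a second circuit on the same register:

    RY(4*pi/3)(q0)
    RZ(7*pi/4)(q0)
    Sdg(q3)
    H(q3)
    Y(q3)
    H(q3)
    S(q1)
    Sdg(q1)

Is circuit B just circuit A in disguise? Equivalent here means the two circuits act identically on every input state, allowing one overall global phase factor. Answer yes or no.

No, they are not equivalent — no single phase factor reconciles the two unitaries.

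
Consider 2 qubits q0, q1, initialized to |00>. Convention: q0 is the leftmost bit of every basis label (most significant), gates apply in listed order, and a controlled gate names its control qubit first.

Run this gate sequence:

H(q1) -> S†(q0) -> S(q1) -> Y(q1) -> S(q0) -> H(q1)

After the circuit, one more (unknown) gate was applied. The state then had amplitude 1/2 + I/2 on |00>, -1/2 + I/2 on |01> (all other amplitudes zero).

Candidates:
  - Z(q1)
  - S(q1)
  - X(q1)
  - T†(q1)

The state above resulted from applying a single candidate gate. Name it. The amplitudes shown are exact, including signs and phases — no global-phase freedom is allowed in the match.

It was Z(q1) that produced the state shown.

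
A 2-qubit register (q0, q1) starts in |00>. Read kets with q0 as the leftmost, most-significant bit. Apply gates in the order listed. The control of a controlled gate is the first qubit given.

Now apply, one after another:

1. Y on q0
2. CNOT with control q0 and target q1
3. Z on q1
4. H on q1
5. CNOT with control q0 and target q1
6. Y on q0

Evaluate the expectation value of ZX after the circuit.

In the final state, ZX has expectation -1.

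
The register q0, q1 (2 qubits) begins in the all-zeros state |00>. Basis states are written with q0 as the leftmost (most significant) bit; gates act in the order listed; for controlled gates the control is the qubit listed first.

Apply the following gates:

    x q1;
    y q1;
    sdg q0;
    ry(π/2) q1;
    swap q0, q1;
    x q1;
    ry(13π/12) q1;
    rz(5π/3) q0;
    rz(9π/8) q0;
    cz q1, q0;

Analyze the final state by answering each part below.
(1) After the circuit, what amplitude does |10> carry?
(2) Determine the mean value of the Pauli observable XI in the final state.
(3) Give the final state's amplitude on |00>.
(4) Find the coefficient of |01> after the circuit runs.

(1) |10> carries amplitude sqrt(6)*I*sqrt(sqrt(2)/4 + 1/2)*exp(-29*I*pi/48)/4 + sqrt(2)*I*sqrt(1/2 - sqrt(2)/4)*exp(-29*I*pi/48)/4 in the final state.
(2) In the final state, XI has expectation -(sqrt(2) + sqrt(6))*(sqrt(6 - 3*sqrt(2)) + sqrt(sqrt(2) + 2))/16.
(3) |00> carries amplitude sqrt(6)*I*sqrt(sqrt(2)/4 + 1/2)*exp(29*I*pi/48)/4 + sqrt(2)*I*sqrt(1/2 - sqrt(2)/4)*exp(29*I*pi/48)/4 in the final state.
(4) The amplitude on |01> is sqrt(2)*I*sqrt(sqrt(2)/4 + 1/2)*exp(29*I*pi/48)/4 - sqrt(6)*I*sqrt(1/2 - sqrt(2)/4)*exp(29*I*pi/48)/4.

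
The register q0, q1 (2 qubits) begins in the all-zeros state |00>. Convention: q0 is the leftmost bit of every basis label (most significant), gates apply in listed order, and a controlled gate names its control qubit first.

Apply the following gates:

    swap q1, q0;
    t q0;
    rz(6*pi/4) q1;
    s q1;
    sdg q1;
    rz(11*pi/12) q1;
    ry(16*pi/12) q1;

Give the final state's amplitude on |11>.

The final state's coefficient on |11> equals 0.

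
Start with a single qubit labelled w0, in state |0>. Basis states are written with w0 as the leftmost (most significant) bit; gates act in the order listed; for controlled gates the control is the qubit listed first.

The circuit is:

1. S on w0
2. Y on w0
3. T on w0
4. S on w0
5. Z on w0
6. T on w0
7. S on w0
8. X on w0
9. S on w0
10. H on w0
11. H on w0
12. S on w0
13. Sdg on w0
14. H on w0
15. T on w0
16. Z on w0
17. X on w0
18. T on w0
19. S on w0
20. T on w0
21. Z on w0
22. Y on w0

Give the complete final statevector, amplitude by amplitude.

After the circuit, the state carries amplitude sqrt(2)*I/2 on |0>, sqrt(2)*exp(3*I*pi/4)/2 on |1>. Key observation: the block from step 11 through step 14 cancels to the identity and can be dropped.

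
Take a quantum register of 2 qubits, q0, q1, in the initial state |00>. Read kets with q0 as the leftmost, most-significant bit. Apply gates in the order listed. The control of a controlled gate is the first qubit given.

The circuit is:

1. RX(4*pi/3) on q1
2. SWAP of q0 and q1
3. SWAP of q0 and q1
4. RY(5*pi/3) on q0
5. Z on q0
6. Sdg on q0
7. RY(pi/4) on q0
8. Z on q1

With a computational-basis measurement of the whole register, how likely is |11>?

Outcome |11> occurs with probability 3/8 - 3*sqrt(2)/32. Key observation: steps 2-3 multiply out to the identity, so the circuit reduces to the remaining gates.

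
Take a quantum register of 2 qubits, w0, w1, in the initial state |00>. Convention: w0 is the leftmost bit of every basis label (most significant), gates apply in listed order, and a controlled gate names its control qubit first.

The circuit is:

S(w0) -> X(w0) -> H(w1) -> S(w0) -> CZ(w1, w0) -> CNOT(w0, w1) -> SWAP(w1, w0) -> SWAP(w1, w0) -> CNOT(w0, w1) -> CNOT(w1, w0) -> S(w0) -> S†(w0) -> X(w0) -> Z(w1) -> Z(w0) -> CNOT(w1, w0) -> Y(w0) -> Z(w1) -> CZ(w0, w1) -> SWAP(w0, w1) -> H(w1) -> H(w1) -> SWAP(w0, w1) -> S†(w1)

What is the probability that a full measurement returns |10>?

Outcome |10> occurs with probability 1/2.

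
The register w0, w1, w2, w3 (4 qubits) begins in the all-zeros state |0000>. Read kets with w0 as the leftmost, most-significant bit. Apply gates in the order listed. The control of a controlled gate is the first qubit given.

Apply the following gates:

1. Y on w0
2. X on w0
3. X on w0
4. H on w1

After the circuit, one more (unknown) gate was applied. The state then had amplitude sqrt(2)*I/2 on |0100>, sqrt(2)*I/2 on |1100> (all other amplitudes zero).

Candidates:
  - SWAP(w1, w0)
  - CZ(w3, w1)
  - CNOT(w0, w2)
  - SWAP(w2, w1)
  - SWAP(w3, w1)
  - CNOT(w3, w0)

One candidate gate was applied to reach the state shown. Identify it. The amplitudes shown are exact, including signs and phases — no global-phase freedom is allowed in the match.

It was SWAP(w1, w0) that produced the state shown. Key observation: the block from step 2 through step 3 cancels to the identity and can be dropped.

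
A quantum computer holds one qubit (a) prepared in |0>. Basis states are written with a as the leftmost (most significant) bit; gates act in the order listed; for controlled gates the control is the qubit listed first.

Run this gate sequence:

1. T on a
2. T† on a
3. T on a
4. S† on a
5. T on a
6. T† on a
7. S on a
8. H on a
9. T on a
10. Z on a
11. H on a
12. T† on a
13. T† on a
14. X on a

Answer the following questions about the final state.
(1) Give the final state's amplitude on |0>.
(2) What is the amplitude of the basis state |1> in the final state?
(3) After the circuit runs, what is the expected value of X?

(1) The amplitude on |0> is -I/2 - exp(3*I*pi/4)/2.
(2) |1> carries amplitude 1/2 - exp(I*pi/4)/2 in the final state.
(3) In the final state, X has expectation sqrt(2)/2.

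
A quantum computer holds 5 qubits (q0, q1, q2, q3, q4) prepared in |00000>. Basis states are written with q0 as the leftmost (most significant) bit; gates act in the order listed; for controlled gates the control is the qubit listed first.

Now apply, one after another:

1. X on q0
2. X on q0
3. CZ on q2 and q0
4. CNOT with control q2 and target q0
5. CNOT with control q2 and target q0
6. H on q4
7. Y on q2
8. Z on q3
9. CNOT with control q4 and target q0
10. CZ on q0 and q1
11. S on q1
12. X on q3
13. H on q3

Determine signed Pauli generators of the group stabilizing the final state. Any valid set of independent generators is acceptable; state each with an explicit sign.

One valid set of independent stabilizer generators is +XIIIX, -IIIXI, +ZIIIZ, +IZIII, -IIZII (any independent generating set of the same group is equally correct). Key observation: gates 4-5 undo each other exactly, leaving only the rest of the circuit to track.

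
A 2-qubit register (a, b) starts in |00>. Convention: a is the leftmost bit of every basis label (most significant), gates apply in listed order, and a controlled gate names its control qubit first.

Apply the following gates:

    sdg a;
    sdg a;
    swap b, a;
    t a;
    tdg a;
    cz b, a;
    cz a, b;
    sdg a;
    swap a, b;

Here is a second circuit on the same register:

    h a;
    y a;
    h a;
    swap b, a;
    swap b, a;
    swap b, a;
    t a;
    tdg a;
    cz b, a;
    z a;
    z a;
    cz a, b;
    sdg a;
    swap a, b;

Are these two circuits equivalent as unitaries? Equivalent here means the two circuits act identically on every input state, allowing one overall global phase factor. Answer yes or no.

No, they are not equivalent — no single phase factor reconciles the two unitaries.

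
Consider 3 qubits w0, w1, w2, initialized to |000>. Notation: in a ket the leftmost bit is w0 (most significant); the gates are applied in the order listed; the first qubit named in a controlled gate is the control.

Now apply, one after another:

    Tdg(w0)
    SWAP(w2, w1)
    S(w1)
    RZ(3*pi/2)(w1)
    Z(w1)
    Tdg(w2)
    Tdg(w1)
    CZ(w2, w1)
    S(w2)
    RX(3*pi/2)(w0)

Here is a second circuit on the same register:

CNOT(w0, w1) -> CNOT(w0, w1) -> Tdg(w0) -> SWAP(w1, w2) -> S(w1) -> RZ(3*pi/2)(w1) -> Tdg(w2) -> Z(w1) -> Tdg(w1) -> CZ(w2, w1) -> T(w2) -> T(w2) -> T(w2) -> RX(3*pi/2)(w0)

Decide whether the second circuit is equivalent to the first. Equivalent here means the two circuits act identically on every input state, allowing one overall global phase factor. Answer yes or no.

No: there is an input state on which the two circuits produce genuinely different outputs (not merely differing by a phase).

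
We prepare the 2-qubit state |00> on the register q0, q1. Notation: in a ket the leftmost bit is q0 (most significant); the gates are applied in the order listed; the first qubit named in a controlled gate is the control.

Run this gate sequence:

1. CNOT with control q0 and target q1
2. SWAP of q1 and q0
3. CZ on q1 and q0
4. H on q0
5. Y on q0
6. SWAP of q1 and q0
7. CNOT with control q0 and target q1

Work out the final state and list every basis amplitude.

The final amplitudes are -sqrt(2)*I/2 on |00>, sqrt(2)*I/2 on |01>, 0 on |10>, 0 on |11>.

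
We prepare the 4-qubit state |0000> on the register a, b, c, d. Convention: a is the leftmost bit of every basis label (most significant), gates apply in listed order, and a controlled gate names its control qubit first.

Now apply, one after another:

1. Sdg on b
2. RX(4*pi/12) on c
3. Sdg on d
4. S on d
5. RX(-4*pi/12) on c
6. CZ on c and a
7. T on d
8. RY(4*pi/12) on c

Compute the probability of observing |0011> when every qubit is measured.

Outcome |0011> occurs with probability 0.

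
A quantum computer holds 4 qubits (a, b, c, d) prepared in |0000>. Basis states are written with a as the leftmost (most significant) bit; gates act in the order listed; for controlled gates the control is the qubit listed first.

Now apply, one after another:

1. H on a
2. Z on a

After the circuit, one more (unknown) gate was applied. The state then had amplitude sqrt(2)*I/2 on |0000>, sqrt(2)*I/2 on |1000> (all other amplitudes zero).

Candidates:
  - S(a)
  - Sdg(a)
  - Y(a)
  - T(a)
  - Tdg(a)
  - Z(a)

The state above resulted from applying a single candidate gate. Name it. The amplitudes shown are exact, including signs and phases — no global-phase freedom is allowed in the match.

The applied gate was Y(a).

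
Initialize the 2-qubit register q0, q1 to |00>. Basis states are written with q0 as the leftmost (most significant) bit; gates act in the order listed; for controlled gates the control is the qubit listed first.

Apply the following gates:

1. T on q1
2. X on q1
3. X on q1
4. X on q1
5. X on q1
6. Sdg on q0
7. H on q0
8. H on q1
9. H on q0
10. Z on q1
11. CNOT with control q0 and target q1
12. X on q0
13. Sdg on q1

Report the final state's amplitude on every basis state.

The resulting statevector has amplitude 0 on |00>, 0 on |01>, sqrt(2)/2 on |10>, sqrt(2)*I/2 on |11>. Key observation: gates 2-5 undo each other exactly, leaving only the rest of the circuit to track.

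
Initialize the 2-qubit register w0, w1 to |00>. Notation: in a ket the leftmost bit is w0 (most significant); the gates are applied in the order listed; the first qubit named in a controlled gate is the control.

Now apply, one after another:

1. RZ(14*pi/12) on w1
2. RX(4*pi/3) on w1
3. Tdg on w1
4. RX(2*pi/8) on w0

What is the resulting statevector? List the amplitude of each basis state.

The final amplitudes are sqrt(sqrt(2) + 2)*exp(5*I*pi/12)/4 on |00>, sqrt(3*sqrt(2) + 6)*exp(2*I*pi/3)/4 on |01>, -sqrt(2 - sqrt(2))*exp(11*I*pi/12)/4 on |10>, sqrt(6 - 3*sqrt(2))*exp(I*pi/6)/4 on |11>.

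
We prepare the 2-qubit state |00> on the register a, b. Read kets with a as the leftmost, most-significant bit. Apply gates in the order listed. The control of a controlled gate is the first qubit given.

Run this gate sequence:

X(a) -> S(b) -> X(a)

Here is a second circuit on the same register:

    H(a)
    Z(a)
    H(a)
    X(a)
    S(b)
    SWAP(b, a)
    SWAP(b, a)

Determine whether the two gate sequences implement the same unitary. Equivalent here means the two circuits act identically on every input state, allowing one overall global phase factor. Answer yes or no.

Yes, they are equivalent — the unitaries differ by at most a global phase.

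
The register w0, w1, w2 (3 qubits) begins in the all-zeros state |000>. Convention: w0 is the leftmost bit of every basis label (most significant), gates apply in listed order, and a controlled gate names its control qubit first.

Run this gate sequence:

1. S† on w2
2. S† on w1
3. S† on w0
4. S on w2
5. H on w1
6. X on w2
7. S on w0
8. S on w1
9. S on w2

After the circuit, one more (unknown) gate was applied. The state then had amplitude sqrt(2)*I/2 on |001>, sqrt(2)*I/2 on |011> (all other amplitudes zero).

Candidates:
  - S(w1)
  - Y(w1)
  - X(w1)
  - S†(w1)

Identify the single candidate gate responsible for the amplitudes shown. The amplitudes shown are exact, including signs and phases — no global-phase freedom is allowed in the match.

The unique candidate consistent with the amplitudes is S†(w1).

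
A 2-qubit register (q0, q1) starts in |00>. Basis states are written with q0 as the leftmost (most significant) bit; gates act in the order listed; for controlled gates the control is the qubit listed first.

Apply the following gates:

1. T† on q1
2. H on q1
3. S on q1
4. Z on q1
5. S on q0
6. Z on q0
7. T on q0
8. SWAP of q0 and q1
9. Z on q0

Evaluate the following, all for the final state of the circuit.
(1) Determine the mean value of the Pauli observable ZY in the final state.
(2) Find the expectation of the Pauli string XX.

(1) The observable ZY averages to 0.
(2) The expectation value of XX is 0.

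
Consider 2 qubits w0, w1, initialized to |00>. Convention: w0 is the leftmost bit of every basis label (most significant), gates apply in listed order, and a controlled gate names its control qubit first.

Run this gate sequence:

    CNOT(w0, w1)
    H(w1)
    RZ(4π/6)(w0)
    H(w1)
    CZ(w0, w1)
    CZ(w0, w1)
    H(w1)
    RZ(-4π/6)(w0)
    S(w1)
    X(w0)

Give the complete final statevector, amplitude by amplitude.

After the circuit, the state carries amplitude 0 on |00>, 0 on |01>, sqrt(2)/2 on |10>, sqrt(2)*I/2 on |11>. Key observation: the block from step 3 through step 8 cancels to the identity and can be dropped.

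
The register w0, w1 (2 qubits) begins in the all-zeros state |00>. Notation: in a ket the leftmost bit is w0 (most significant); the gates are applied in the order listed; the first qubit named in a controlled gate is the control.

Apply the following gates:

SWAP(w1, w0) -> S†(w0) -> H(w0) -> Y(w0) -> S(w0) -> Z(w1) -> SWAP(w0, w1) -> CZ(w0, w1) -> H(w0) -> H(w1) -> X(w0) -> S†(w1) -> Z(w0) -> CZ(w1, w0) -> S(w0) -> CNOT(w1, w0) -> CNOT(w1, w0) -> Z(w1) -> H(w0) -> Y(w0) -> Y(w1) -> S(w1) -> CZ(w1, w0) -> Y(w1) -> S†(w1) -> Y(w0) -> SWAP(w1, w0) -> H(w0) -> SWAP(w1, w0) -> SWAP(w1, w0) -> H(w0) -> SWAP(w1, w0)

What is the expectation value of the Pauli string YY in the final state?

The observable YY averages to 1.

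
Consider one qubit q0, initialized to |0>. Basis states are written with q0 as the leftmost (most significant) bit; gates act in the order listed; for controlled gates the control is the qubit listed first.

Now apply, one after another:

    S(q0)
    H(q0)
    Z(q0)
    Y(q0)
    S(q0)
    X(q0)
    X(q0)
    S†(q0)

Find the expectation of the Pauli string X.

In the final state, X has expectation 1. Key observation: steps 5-8 multiply out to the identity, so the circuit reduces to the remaining gates.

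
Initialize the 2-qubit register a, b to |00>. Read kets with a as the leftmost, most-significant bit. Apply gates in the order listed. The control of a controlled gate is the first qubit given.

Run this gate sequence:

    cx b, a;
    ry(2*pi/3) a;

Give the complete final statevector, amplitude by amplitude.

The final amplitudes are 1/2 on |00>, 0 on |01>, sqrt(3)/2 on |10>, 0 on |11>.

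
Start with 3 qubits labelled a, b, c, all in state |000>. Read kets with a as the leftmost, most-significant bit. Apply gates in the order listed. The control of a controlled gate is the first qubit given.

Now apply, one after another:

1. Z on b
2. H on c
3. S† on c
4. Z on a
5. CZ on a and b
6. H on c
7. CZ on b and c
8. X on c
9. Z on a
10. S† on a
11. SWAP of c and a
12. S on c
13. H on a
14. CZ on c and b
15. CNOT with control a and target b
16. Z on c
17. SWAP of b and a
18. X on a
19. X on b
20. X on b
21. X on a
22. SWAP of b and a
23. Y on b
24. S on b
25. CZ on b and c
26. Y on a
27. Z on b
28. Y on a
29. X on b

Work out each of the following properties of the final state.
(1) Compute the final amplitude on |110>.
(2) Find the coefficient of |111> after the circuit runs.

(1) |110> carries amplitude sqrt(2)/2 in the final state. Key observation: gates 17-22 undo each other exactly, leaving only the rest of the circuit to track.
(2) The amplitude on |111> is 0.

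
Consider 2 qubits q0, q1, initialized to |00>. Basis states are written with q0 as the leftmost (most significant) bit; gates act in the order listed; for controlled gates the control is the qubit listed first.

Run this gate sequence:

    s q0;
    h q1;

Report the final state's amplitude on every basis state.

The resulting statevector has amplitude sqrt(2)/2 on |00>, sqrt(2)/2 on |01>, 0 on |10>, 0 on |11>.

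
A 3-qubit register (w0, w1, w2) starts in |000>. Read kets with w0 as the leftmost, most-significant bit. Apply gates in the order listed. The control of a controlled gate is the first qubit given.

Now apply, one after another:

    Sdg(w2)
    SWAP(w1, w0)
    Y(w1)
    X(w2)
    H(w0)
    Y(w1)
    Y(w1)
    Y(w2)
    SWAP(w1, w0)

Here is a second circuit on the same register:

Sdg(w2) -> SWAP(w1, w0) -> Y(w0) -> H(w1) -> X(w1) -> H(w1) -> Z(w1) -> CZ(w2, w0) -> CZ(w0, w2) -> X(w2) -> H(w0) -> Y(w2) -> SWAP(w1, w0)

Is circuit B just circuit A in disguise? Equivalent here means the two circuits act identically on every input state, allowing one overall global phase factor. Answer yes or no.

No: there is an input state on which the two circuits produce genuinely different outputs (not merely differing by a phase).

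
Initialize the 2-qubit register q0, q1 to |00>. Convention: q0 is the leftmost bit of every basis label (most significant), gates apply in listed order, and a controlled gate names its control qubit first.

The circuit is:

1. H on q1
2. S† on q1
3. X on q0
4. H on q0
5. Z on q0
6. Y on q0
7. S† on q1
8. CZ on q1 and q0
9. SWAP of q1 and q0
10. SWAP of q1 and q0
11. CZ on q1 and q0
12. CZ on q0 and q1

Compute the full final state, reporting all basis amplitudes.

The resulting statevector has amplitude -I/2 on |00>, I/2 on |01>, I/2 on |10>, I/2 on |11>. Key observation: gates 8-11 undo each other exactly, leaving only the rest of the circuit to track.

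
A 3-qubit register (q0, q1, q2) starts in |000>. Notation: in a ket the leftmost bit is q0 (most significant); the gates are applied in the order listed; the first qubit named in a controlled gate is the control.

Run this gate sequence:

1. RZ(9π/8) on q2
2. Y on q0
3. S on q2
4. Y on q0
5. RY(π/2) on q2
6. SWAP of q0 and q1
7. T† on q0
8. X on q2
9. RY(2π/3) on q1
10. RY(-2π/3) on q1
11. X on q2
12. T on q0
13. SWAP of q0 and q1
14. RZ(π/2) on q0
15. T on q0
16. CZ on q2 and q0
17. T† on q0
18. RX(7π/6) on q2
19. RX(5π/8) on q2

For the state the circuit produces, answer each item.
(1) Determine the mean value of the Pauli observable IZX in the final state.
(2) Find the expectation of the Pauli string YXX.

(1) The observable IZX averages to 1. Key observation: gates 6-13 undo each other exactly, leaving only the rest of the circuit to track.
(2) The expectation value of YXX is 0.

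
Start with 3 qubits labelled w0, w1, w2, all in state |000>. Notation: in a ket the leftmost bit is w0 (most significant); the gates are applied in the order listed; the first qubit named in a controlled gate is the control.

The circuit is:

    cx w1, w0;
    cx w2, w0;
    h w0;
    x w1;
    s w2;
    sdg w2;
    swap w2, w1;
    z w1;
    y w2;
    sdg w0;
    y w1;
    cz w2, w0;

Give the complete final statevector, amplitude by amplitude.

After the circuit, the state carries amplitude sqrt(2)/2 on |010>, -sqrt(2)*I/2 on |110>, and 0 on every other basis state. Key observation: steps 5-6 multiply out to the identity, so the circuit reduces to the remaining gates.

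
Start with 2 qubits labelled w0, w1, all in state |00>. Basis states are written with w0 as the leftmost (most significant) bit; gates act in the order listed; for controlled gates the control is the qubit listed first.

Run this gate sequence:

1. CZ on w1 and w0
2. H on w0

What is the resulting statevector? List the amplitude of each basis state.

The final amplitudes are sqrt(2)/2 on |00>, 0 on |01>, sqrt(2)/2 on |10>, 0 on |11>.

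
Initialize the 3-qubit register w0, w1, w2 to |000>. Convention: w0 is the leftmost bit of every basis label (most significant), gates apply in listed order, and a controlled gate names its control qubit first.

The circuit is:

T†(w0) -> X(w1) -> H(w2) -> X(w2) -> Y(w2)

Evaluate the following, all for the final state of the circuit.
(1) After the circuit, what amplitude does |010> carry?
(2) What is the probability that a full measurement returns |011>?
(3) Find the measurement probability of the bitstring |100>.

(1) The final state's coefficient on |010> equals -sqrt(2)*I/2.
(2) A full measurement returns |011> with probability 1/2.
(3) The probability of measuring |100> is 0.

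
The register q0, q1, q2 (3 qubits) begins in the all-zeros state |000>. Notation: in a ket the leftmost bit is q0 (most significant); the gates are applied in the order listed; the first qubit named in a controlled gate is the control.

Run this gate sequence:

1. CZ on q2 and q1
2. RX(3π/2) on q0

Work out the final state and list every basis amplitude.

After the circuit, the state carries amplitude -sqrt(2)/2 on |000>, -sqrt(2)*I/2 on |100>, and 0 on every other basis state.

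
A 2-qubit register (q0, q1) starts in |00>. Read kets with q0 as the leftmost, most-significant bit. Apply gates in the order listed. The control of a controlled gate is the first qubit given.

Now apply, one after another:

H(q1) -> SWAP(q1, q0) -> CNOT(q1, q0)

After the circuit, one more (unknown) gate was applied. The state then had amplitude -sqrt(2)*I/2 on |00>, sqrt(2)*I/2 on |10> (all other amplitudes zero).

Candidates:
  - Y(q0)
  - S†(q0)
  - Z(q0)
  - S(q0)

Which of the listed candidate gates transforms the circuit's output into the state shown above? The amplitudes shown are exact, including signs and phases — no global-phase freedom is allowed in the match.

The applied gate was Y(q0).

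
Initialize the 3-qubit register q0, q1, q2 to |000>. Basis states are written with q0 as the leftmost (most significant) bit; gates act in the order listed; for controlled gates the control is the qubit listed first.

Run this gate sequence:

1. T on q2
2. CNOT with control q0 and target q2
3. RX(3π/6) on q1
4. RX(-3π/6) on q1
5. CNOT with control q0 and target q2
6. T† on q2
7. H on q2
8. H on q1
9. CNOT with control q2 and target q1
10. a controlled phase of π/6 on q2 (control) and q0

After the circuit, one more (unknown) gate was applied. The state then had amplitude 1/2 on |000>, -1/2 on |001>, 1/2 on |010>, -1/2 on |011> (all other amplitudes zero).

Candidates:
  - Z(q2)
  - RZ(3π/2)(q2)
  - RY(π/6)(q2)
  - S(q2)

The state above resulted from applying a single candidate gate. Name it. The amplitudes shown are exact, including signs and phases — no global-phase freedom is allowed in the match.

The unique candidate consistent with the amplitudes is Z(q2).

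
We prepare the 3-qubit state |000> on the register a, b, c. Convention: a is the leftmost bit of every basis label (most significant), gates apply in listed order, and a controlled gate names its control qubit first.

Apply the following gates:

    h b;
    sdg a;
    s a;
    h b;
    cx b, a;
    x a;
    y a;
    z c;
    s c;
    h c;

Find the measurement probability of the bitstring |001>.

A full measurement returns |001> with probability 1/2. Key observation: steps 1-4 multiply out to the identity, so the circuit reduces to the remaining gates.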